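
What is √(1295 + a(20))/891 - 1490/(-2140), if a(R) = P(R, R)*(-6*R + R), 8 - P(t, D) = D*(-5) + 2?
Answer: 149/214 + I*√9305/891 ≈ 0.69626 + 0.10826*I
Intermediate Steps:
P(t, D) = 6 + 5*D (P(t, D) = 8 - (D*(-5) + 2) = 8 - (-5*D + 2) = 8 - (2 - 5*D) = 8 + (-2 + 5*D) = 6 + 5*D)
a(R) = -5*R*(6 + 5*R) (a(R) = (6 + 5*R)*(-6*R + R) = (6 + 5*R)*(-5*R) = -5*R*(6 + 5*R))
√(1295 + a(20))/891 - 1490/(-2140) = √(1295 - 5*20*(6 + 5*20))/891 - 1490/(-2140) = √(1295 - 5*20*(6 + 100))*(1/891) - 1490*(-1/2140) = √(1295 - 5*20*106)*(1/891) + 149/214 = √(1295 - 10600)*(1/891) + 149/214 = √(-9305)*(1/891) + 149/214 = (I*√9305)*(1/891) + 149/214 = I*√9305/891 + 149/214 = 149/214 + I*√9305/891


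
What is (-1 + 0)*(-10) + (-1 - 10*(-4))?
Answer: 49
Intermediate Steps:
(-1 + 0)*(-10) + (-1 - 10*(-4)) = -1*(-10) + (-1 + 40) = 10 + 39 = 49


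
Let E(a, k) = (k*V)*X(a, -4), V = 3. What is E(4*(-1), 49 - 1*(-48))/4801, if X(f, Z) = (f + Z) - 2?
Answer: -2910/4801 ≈ -0.60612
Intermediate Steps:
X(f, Z) = -2 + Z + f (X(f, Z) = (Z + f) - 2 = -2 + Z + f)
E(a, k) = 3*k*(-6 + a) (E(a, k) = (k*3)*(-2 - 4 + a) = (3*k)*(-6 + a) = 3*k*(-6 + a))
E(4*(-1), 49 - 1*(-48))/4801 = (3*(49 - 1*(-48))*(-6 + 4*(-1)))/4801 = (3*(49 + 48)*(-6 - 4))*(1/4801) = (3*97*(-10))*(1/4801) = -2910*1/4801 = -2910/4801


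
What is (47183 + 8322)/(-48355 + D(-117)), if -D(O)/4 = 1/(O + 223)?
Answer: -2941765/2562817 ≈ -1.1479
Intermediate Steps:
D(O) = -4/(223 + O) (D(O) = -4/(O + 223) = -4/(223 + O))
(47183 + 8322)/(-48355 + D(-117)) = (47183 + 8322)/(-48355 - 4/(223 - 117)) = 55505/(-48355 - 4/106) = 55505/(-48355 - 4*1/106) = 55505/(-48355 - 2/53) = 55505/(-2562817/53) = 55505*(-53/2562817) = -2941765/2562817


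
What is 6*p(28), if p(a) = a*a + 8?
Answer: 4752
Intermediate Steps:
p(a) = 8 + a² (p(a) = a² + 8 = 8 + a²)
6*p(28) = 6*(8 + 28²) = 6*(8 + 784) = 6*792 = 4752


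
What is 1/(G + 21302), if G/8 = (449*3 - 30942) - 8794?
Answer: -1/285810 ≈ -3.4988e-6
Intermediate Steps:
G = -307112 (G = 8*((449*3 - 30942) - 8794) = 8*((1347 - 30942) - 8794) = 8*(-29595 - 8794) = 8*(-38389) = -307112)
1/(G + 21302) = 1/(-307112 + 21302) = 1/(-285810) = -1/285810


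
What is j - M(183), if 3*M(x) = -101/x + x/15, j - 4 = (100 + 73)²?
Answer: 82155427/2745 ≈ 29929.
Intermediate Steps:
j = 29933 (j = 4 + (100 + 73)² = 4 + 173² = 4 + 29929 = 29933)
M(x) = -101/(3*x) + x/45 (M(x) = (-101/x + x/15)/3 = -101/(3*x) + x/45)
j - M(183) = 29933 - (-1515 + 183²)/(45*183) = 29933 - (-1515 + 33489)/(45*183) = 29933 - 31974/(45*183) = 29933 - 1*10658/2745 = 29933 - 10658/2745 = 82155427/2745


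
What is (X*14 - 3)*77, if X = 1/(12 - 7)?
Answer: -77/5 ≈ -15.400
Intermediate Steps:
X = ⅕ (X = 1/5 = ⅕ ≈ 0.20000)
(X*14 - 3)*77 = ((⅕)*14 - 3)*77 = (14/5 - 3)*77 = -⅕*77 = -77/5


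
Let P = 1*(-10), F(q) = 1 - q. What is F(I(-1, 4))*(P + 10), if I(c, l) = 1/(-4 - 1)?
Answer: 0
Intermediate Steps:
I(c, l) = -1/5 (I(c, l) = 1/(-5) = -1/5)
P = -10
F(I(-1, 4))*(P + 10) = (1 - 1*(-1/5))*(-10 + 10) = (1 + 1/5)*0 = (6/5)*0 = 0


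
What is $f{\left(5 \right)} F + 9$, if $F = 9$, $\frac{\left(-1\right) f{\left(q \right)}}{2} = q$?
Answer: $-81$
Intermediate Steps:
$f{\left(q \right)} = - 2 q$
$f{\left(5 \right)} F + 9 = \left(-2\right) 5 \cdot 9 + 9 = \left(-10\right) 9 + 9 = -90 + 9 = -81$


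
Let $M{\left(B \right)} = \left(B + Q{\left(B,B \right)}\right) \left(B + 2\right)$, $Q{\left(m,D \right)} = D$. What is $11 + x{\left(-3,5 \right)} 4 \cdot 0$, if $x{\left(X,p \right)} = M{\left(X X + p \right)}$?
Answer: $11$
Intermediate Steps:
$M{\left(B \right)} = 2 B \left(2 + B\right)$ ($M{\left(B \right)} = \left(B + B\right) \left(B + 2\right) = 2 B \left(2 + B\right)$)
$x{\left(X,p \right)} = 2 \left(p + X^{2}\right) \left(2 + p + X^{2}\right)$ ($x{\left(X,p \right)} = 2 \left(X X + p\right) \left(2 + \left(X X + p\right)\right) = 2 \left(X^{2} + p\right) \left(2 + \left(X^{2} + p\right)\right) = 2 \left(p + X^{2}\right) \left(2 + \left(p + X^{2}\right)\right) = 2 \left(p + X^{2}\right) \left(2 + p + X^{2}\right)$)
$11 + x{\left(-3,5 \right)} 4 \cdot 0 = 11 + \left(2 \left(5 + \left(-3\right)^{2}\right)^{2} + 4 \cdot 5 + 4 \left(-3\right)^{2}\right) 4 \cdot 0 = 11 + \left(2 \left(5 + 9\right)^{2} + 20 + 4 \cdot 9\right) 0 = 11 + \left(2 \cdot 14^{2} + 20 + 36\right) 0 = 11 + \left(2 \cdot 196 + 20 + 36\right) 0 = 11 + \left(392 + 20 + 36\right) 0 = 11 + 448 \cdot 0 = 11 + 0 = 11$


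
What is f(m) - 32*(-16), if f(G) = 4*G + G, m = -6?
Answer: 482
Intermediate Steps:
f(G) = 5*G
f(m) - 32*(-16) = 5*(-6) - 32*(-16) = -30 + 512 = 482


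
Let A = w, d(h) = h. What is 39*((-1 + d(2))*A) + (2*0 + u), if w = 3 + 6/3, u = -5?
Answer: 190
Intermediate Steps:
w = 5 (w = 3 + 6*(⅓) = 3 + 2 = 5)
A = 5
39*((-1 + d(2))*A) + (2*0 + u) = 39*((-1 + 2)*5) + (2*0 - 5) = 39*(1*5) + (0 - 5) = 39*5 - 5 = 195 - 5 = 190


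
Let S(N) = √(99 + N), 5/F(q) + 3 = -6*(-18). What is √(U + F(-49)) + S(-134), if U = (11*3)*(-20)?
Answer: I*(√35 + √291039/21) ≈ 31.606*I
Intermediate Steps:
U = -660 (U = 33*(-20) = -660)
F(q) = 1/21 (F(q) = 5/(-3 - 6*(-18)) = 5/(-3 + 108) = 5/105 = 5*(1/105) = 1/21)
√(U + F(-49)) + S(-134) = √(-660 + 1/21) + √(99 - 134) = √(-13859/21) + √(-35) = I*√291039/21 + I*√35 = I*√35 + I*√291039/21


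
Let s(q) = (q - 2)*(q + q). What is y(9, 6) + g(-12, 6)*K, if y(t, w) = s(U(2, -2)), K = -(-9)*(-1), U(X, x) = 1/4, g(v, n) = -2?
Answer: 137/8 ≈ 17.125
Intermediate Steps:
U(X, x) = 1/4
K = -9 (K = -1*9 = -9)
s(q) = 2*q*(-2 + q) (s(q) = (-2 + q)*(2*q) = 2*q*(-2 + q))
y(t, w) = -7/8 (y(t, w) = 2*(1/4)*(-2 + 1/4) = 2*(1/4)*(-7/4) = -7/8)
y(9, 6) + g(-12, 6)*K = -7/8 - 2*(-9) = -7/8 + 18 = 137/8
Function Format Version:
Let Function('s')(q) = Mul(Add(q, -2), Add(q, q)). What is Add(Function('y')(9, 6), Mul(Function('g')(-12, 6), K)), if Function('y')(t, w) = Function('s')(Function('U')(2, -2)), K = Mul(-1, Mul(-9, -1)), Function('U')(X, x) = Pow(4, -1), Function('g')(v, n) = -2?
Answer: Rational(137, 8) ≈ 17.125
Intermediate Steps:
Function('U')(X, x) = Rational(1, 4)
K = -9 (K = Mul(-1, 9) = -9)
Function('s')(q) = Mul(2, q, Add(-2, q)) (Function('s')(q) = Mul(Add(-2, q), Mul(2, q)) = Mul(2, q, Add(-2, q)))
Function('y')(t, w) = Rational(-7, 8) (Function('y')(t, w) = Mul(2, Rational(1, 4), Add(-2, Rational(1, 4))) = Mul(2, Rational(1, 4), Rational(-7, 4)) = Rational(-7, 8))
Add(Function('y')(9, 6), Mul(Function('g')(-12, 6), K)) = Add(Rational(-7, 8), Mul(-2, -9)) = Add(Rational(-7, 8), 18) = Rational(137, 8)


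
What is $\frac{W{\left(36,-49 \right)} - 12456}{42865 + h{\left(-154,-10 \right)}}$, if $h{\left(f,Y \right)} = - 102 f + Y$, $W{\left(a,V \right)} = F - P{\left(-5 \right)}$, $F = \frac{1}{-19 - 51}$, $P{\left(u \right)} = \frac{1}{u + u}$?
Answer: $- \frac{145319}{683235} \approx -0.21269$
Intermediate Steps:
$P{\left(u \right)} = \frac{1}{2 u}$
$F = - \frac{1}{70}$ ($F = \frac{1}{-70} = - \frac{1}{70} \approx -0.014286$)
$W{\left(a,V \right)} = \frac{3}{35}$ ($W{\left(a,V \right)} = - \frac{1}{70} - \frac{1}{2 \left(-5\right)} = - \frac{1}{70} - \frac{1}{2} \left(- \frac{1}{5}\right) = - \frac{1}{70} - - \frac{1}{10} = - \frac{1}{70} + \frac{1}{10} = \frac{3}{35}$)
$h{\left(f,Y \right)} = Y - 102 f$
$\frac{W{\left(36,-49 \right)} - 12456}{42865 + h{\left(-154,-10 \right)}} = \frac{\frac{3}{35} - 12456}{42865 - -15698} = - \frac{435957}{35 \left(42865 + \left(-10 + 15708\right)\right)} = - \frac{435957}{35 \left(42865 + 15698\right)} = - \frac{435957}{35 \cdot 58563} = \left(- \frac{435957}{35}\right) \frac{1}{58563} = - \frac{145319}{683235}$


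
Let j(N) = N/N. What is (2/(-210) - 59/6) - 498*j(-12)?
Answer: -35549/70 ≈ -507.84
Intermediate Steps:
j(N) = 1
(2/(-210) - 59/6) - 498*j(-12) = (2/(-210) - 59/6) - 498*1 = (2*(-1/210) - 59*1/6) - 498 = (-1/105 - 59/6) - 498 = -689/70 - 498 = -35549/70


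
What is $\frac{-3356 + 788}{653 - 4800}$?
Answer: $\frac{2568}{4147} \approx 0.61924$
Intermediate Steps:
$\frac{-3356 + 788}{653 - 4800} = - \frac{2568}{-4147} = \left(-2568\right) \left(- \frac{1}{4147}\right) = \frac{2568}{4147}$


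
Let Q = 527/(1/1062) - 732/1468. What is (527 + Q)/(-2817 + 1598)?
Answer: -205593584/447373 ≈ -459.56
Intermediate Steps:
Q = 205400175/367 (Q = 527/(1/1062) - 732*1/1468 = 527*1062 - 183/367 = 559674 - 183/367 = 205400175/367 ≈ 5.5967e+5)
(527 + Q)/(-2817 + 1598) = (527 + 205400175/367)/(-2817 + 1598) = (205593584/367)/(-1219) = (205593584/367)*(-1/1219) = -205593584/447373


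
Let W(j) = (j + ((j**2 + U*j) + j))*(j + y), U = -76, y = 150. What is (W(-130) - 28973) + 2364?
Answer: 503791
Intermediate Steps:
W(j) = (150 + j)*(j**2 - 74*j) (W(j) = (j + ((j**2 - 76*j) + j))*(j + 150) = (j + (j**2 - 75*j))*(150 + j) = (j**2 - 74*j)*(150 + j) = (150 + j)*(j**2 - 74*j))
(W(-130) - 28973) + 2364 = (-130*(-11100 + (-130)**2 + 76*(-130)) - 28973) + 2364 = (-130*(-11100 + 16900 - 9880) - 28973) + 2364 = (-130*(-4080) - 28973) + 2364 = (530400 - 28973) + 2364 = 501427 + 2364 = 503791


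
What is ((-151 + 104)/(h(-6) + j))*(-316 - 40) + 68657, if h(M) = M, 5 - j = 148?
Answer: 10213161/149 ≈ 68545.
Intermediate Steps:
j = -143 (j = 5 - 1*148 = 5 - 148 = -143)
((-151 + 104)/(h(-6) + j))*(-316 - 40) + 68657 = ((-151 + 104)/(-6 - 143))*(-316 - 40) + 68657 = -47/(-149)*(-356) + 68657 = -47*(-1/149)*(-356) + 68657 = (47/149)*(-356) + 68657 = -16732/149 + 68657 = 10213161/149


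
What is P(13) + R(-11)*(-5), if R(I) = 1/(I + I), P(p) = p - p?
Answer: 5/22 ≈ 0.22727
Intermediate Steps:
P(p) = 0
R(I) = 1/(2*I)
P(13) + R(-11)*(-5) = 0 + ((½)/(-11))*(-5) = 0 + ((½)*(-1/11))*(-5) = 0 - 1/22*(-5) = 0 + 5/22 = 5/22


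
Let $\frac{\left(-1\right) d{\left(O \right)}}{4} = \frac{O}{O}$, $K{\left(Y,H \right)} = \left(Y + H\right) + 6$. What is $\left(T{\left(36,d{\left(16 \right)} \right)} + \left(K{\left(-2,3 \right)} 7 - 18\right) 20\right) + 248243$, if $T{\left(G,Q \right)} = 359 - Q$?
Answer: $249226$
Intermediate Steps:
$K{\left(Y,H \right)} = 6 + H + Y$ ($K{\left(Y,H \right)} = \left(H + Y\right) + 6 = 6 + H + Y$)
$d{\left(O \right)} = -4$ ($d{\left(O \right)} = - 4 \frac{O}{O} = \left(-4\right) 1 = -4$)
$\left(T{\left(36,d{\left(16 \right)} \right)} + \left(K{\left(-2,3 \right)} 7 - 18\right) 20\right) + 248243 = \left(\left(359 - -4\right) + \left(\left(6 + 3 - 2\right) 7 - 18\right) 20\right) + 248243 = \left(\left(359 + 4\right) + \left(7 \cdot 7 - 18\right) 20\right) + 248243 = \left(363 + \left(49 - 18\right) 20\right) + 248243 = \left(363 + 31 \cdot 20\right) + 248243 = \left(363 + 620\right) + 248243 = 983 + 248243 = 249226$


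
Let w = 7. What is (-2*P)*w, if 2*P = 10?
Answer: -70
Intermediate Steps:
P = 5 (P = (1/2)*10 = 5)
(-2*P)*w = -2*5*7 = -10*7 = -70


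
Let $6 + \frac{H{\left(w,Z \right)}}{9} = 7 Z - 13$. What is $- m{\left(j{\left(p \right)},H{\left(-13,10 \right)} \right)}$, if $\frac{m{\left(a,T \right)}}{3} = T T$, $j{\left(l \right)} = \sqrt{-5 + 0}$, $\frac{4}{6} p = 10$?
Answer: $-632043$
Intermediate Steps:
$p = 15$ ($p = \frac{3}{2} \cdot 10 = 15$)
$H{\left(w,Z \right)} = -171 + 63 Z$ ($H{\left(w,Z \right)} = -54 + 9 \left(7 Z - 13\right) = -54 + 9 \left(-13 + 7 Z\right) = -54 + \left(-117 + 63 Z\right) = -171 + 63 Z$)
$j{\left(l \right)} = i \sqrt{5}$ ($j{\left(l \right)} = \sqrt{-5} = i \sqrt{5}$)
$m{\left(a,T \right)} = 3 T^{2}$ ($m{\left(a,T \right)} = 3 T T = 3 T^{2}$)
$- m{\left(j{\left(p \right)},H{\left(-13,10 \right)} \right)} = - 3 \left(-171 + 63 \cdot 10\right)^{2} = - 3 \left(-171 + 630\right)^{2} = - 3 \cdot 459^{2} = - 3 \cdot 210681 = \left(-1\right) 632043 = -632043$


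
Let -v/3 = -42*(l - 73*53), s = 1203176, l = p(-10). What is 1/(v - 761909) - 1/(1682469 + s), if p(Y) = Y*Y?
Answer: -4122448/3568974392935 ≈ -1.1551e-6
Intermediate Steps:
p(Y) = Y²
l = 100 (l = (-10)² = 100)
v = -474894 (v = -(-126)*(100 - 73*53) = -(-126)*(100 - 3869) = -(-126)*(-3769) = -3*158298 = -474894)
1/(v - 761909) - 1/(1682469 + s) = 1/(-474894 - 761909) - 1/(1682469 + 1203176) = 1/(-1236803) - 1/2885645 = -1/1236803 - 1*1/2885645 = -1/1236803 - 1/2885645 = -4122448/3568974392935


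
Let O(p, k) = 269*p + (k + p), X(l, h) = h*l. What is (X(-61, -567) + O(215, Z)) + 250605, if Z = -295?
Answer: 342947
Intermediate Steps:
O(p, k) = k + 270*p
(X(-61, -567) + O(215, Z)) + 250605 = (-567*(-61) + (-295 + 270*215)) + 250605 = (34587 + (-295 + 58050)) + 250605 = (34587 + 57755) + 250605 = 92342 + 250605 = 342947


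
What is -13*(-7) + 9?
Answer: 100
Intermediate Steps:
-13*(-7) + 9 = 91 + 9 = 100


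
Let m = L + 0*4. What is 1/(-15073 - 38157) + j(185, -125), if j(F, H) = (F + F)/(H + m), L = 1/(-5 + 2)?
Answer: -14771419/5003620 ≈ -2.9521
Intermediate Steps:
L = -⅓ (L = 1/(-3) = -⅓ ≈ -0.33333)
m = -⅓ (m = -⅓ + 0*4 = -⅓ + 0 = -⅓ ≈ -0.33333)
j(F, H) = 2*F/(-⅓ + H) (j(F, H) = (F + F)/(H - ⅓) = (2*F)/(-⅓ + H) = 2*F/(-⅓ + H))
1/(-15073 - 38157) + j(185, -125) = 1/(-15073 - 38157) + 6*185/(-1 + 3*(-125)) = 1/(-53230) + 6*185/(-1 - 375) = -1/53230 + 6*185/(-376) = -1/53230 + 6*185*(-1/376) = -1/53230 - 555/188 = -14771419/5003620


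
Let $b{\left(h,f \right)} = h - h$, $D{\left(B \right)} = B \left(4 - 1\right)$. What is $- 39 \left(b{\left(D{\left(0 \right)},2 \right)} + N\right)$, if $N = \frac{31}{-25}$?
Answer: $\frac{1209}{25} \approx 48.36$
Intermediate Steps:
$D{\left(B \right)} = 3 B$ ($D{\left(B \right)} = B 3 = 3 B$)
$b{\left(h,f \right)} = 0$
$N = - \frac{31}{25}$ ($N = 31 \left(- \frac{1}{25}\right) = - \frac{31}{25} \approx -1.24$)
$- 39 \left(b{\left(D{\left(0 \right)},2 \right)} + N\right) = - 39 \left(0 - \frac{31}{25}\right) = \left(-39\right) \left(- \frac{31}{25}\right) = \frac{1209}{25}$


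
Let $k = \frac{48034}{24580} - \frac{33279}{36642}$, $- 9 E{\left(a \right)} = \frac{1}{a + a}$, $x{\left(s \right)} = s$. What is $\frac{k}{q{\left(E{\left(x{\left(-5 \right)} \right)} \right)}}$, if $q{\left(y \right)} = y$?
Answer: $\frac{706548006}{7505503} \approx 94.137$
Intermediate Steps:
$E{\left(a \right)} = - \frac{1}{18 a}$ ($E{\left(a \right)} = - \frac{1}{9 \left(a + a\right)} = - \frac{1}{9 \cdot 2 a} = - \frac{\frac{1}{2} \frac{1}{a}}{9} = - \frac{1}{18 a}$)
$k = \frac{39252667}{37527515}$ ($k = 48034 \cdot \frac{1}{24580} - \frac{11093}{12214} = \frac{24017}{12290} - \frac{11093}{12214} = \frac{39252667}{37527515} \approx 1.046$)
$\frac{k}{q{\left(E{\left(x{\left(-5 \right)} \right)} \right)}} = \frac{39252667}{37527515 \left(- \frac{1}{18 \left(-5\right)}\right)} = \frac{39252667}{37527515 \left(\left(- \frac{1}{18}\right) \left(- \frac{1}{5}\right)\right)} = \frac{39252667 \frac{1}{\frac{1}{90}}}{37527515} = \frac{39252667}{37527515} \cdot 90 = \frac{706548006}{7505503}$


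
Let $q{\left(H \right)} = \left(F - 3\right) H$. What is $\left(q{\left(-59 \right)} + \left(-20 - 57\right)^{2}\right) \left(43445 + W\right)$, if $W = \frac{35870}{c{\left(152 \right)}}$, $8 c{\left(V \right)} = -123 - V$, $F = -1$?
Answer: $\frac{2875458339}{11} \approx 2.6141 \cdot 10^{8}$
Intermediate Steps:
$c{\left(V \right)} = - \frac{123}{8} - \frac{V}{8}$ ($c{\left(V \right)} = \frac{-123 - V}{8} = - \frac{123}{8} - \frac{V}{8}$)
$W = - \frac{57392}{55}$ ($W = \frac{35870}{- \frac{123}{8} - 19} = \frac{35870}{- \frac{275}{8}} = 35870 \left(- \frac{8}{275}\right) = - \frac{57392}{55} \approx -1043.5$)
$q{\left(H \right)} = - 4 H$ ($q{\left(H \right)} = \left(-1 - 3\right) H = - 4 H$)
$\left(q{\left(-59 \right)} + \left(-20 - 57\right)^{2}\right) \left(43445 + W\right) = \left(\left(-4\right) \left(-59\right) + \left(-20 - 57\right)^{2}\right) \left(43445 - \frac{57392}{55}\right) = \left(236 + \left(-77\right)^{2}\right) \frac{2332083}{55} = \left(236 + 5929\right) \frac{2332083}{55} = 6165 \cdot \frac{2332083}{55} = \frac{2875458339}{11}$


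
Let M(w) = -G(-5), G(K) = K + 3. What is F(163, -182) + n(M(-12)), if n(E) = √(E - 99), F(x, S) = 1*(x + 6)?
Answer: 169 + I*√97 ≈ 169.0 + 9.8489*I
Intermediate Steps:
G(K) = 3 + K
M(w) = 2 (M(w) = -(3 - 5) = -1*(-2) = 2)
F(x, S) = 6 + x (F(x, S) = 1*(6 + x) = 6 + x)
n(E) = √(-99 + E)
F(163, -182) + n(M(-12)) = (6 + 163) + √(-99 + 2) = 169 + √(-97) = 169 + I*√97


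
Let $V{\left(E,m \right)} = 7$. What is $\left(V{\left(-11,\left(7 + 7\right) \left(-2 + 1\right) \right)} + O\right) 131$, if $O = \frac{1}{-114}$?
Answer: $\frac{104407}{114} \approx 915.85$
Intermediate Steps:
$O = - \frac{1}{114} \approx -0.0087719$
$\left(V{\left(-11,\left(7 + 7\right) \left(-2 + 1\right) \right)} + O\right) 131 = \left(7 - \frac{1}{114}\right) 131 = \frac{797}{114} \cdot 131 = \frac{104407}{114}$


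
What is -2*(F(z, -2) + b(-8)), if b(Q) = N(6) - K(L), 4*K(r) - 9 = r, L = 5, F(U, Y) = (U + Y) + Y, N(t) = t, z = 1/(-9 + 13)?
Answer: 5/2 ≈ 2.5000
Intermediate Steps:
z = ¼ (z = 1/4 = ¼ ≈ 0.25000)
F(U, Y) = U + 2*Y
K(r) = 9/4 + r/4
b(Q) = 5/2 (b(Q) = 6 - (9/4 + (¼)*5) = 6 - (9/4 + 5/4) = 6 - 1*7/2 = 6 - 7/2 = 5/2)
-2*(F(z, -2) + b(-8)) = -2*((¼ + 2*(-2)) + 5/2) = -2*((¼ - 4) + 5/2) = -2*(-15/4 + 5/2) = -2*(-5/4) = 5/2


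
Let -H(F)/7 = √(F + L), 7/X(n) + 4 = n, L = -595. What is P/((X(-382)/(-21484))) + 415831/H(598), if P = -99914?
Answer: -828569217136/7 - 415831*√3/21 ≈ -1.1837e+11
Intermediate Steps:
X(n) = 7/(-4 + n)
H(F) = -7*√(-595 + F) (H(F) = -7*√(F - 595) = -7*√(-595 + F))
P/((X(-382)/(-21484))) + 415831/H(598) = -99914/((7/(-4 - 382))/(-21484)) + 415831/((-7*√(-595 + 598))) = -99914/((7/(-386))*(-1/21484)) + 415831/((-7*√3)) = -99914/((7*(-1/386))*(-1/21484)) + 415831*(-√3/21) = -99914/((-7/386*(-1/21484))) - 415831*√3/21 = -99914/7/8292824 - 415831*√3/21 = -99914*8292824/7 - 415831*√3/21 = -828569217136/7 - 415831*√3/21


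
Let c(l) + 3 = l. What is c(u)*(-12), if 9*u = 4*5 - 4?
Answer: 44/3 ≈ 14.667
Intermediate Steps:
u = 16/9 (u = (4*5 - 4)/9 = (20 - 4)/9 = (1/9)*16 = 16/9 ≈ 1.7778)
c(l) = -3 + l
c(u)*(-12) = (-3 + 16/9)*(-12) = -11/9*(-12) = 44/3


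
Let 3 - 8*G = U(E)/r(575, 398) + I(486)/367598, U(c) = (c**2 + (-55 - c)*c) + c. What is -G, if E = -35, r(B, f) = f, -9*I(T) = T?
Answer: 63956679/292608008 ≈ 0.21857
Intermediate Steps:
I(T) = -T/9
U(c) = c + c**2 + c*(-55 - c) (U(c) = (c**2 + c*(-55 - c)) + c = c + c**2 + c*(-55 - c))
G = -63956679/292608008 (G = 3/8 - (-54*(-35)/398 - 1/9*486/367598)/8 = 3/8 - (1890*(1/398) - 54*1/367598)/8 = 3/8 - (945/199 - 27/183799)/8 = 3/8 - 1/8*173684682/36576001 = 3/8 - 86842341/146304004 = -63956679/292608008 ≈ -0.21857)
-G = -1*(-63956679/292608008) = 63956679/292608008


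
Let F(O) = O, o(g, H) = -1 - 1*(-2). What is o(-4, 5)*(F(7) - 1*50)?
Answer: -43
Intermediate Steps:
o(g, H) = 1 (o(g, H) = -1 + 2 = 1)
o(-4, 5)*(F(7) - 1*50) = 1*(7 - 1*50) = 1*(7 - 50) = 1*(-43) = -43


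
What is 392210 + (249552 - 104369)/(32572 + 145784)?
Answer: 69953151943/178356 ≈ 3.9221e+5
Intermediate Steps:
392210 + (249552 - 104369)/(32572 + 145784) = 392210 + 145183/178356 = 69953151943/178356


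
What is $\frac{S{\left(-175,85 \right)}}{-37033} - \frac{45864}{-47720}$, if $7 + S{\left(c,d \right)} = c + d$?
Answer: $\frac{212888794}{220901845} \approx 0.96373$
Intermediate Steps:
$S{\left(c,d \right)} = -7 + c + d$ ($S{\left(c,d \right)} = -7 + \left(c + d\right) = -7 + c + d$)
$\frac{S{\left(-175,85 \right)}}{-37033} - \frac{45864}{-47720} = \frac{-7 - 175 + 85}{-37033} - \frac{45864}{-47720} = \left(-97\right) \left(- \frac{1}{37033}\right) - - \frac{5733}{5965} = \frac{97}{37033} + \frac{5733}{5965} = \frac{212888794}{220901845}$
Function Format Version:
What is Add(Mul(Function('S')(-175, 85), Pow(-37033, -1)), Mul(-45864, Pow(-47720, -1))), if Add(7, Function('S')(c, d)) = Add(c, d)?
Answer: Rational(212888794, 220901845) ≈ 0.96373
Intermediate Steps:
Function('S')(c, d) = Add(-7, c, d) (Function('S')(c, d) = Add(-7, Add(c, d)) = Add(-7, c, d))
Add(Mul(Function('S')(-175, 85), Pow(-37033, -1)), Mul(-45864, Pow(-47720, -1))) = Add(Mul(Add(-7, -175, 85), Pow(-37033, -1)), Mul(-45864, Pow(-47720, -1))) = Add(Mul(-97, Rational(-1, 37033)), Mul(-45864, Rational(-1, 47720))) = Add(Rational(97, 37033), Rational(5733, 5965)) = Rational(212888794, 220901845)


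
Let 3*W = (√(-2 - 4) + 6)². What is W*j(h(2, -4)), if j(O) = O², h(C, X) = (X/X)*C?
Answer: 40 + 16*I*√6 ≈ 40.0 + 39.192*I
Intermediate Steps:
h(C, X) = C (h(C, X) = 1*C = C)
W = (6 + I*√6)²/3 (W = (√(-2 - 4) + 6)²/3 = (√(-6) + 6)²/3 = (I*√6 + 6)²/3 = (6 + I*√6)²/3 ≈ 10.0 + 9.798*I)
W*j(h(2, -4)) = (10 + 4*I*√6)*2² = (10 + 4*I*√6)*4 = 40 + 16*I*√6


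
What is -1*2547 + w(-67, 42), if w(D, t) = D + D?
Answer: -2681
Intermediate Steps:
w(D, t) = 2*D
-1*2547 + w(-67, 42) = -1*2547 + 2*(-67) = -2547 - 134 = -2681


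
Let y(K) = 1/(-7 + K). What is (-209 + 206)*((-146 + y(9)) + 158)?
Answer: -75/2 ≈ -37.500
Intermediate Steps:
(-209 + 206)*((-146 + y(9)) + 158) = (-209 + 206)*((-146 + 1/(-7 + 9)) + 158) = -3*((-146 + 1/2) + 158) = -3*((-146 + ½) + 158) = -3*(-291/2 + 158) = -3*25/2 = -75/2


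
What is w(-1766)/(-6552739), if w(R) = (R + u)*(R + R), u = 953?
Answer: -2871516/6552739 ≈ -0.43822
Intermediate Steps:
w(R) = 2*R*(953 + R) (w(R) = (R + 953)*(R + R) = (953 + R)*(2*R) = 2*R*(953 + R))
w(-1766)/(-6552739) = (2*(-1766)*(953 - 1766))/(-6552739) = (2*(-1766)*(-813))*(-1/6552739) = 2871516*(-1/6552739) = -2871516/6552739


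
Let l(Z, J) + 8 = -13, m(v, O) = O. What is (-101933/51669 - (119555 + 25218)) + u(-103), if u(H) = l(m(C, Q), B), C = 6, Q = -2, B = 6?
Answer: -7481463119/51669 ≈ -1.4480e+5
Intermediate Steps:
l(Z, J) = -21 (l(Z, J) = -8 - 13 = -21)
u(H) = -21
(-101933/51669 - (119555 + 25218)) + u(-103) = (-101933/51669 - (119555 + 25218)) - 21 = (-101933*1/51669 - 1*144773) - 21 = (-101933/51669 - 144773) - 21 = -7480378070/51669 - 21 = -7481463119/51669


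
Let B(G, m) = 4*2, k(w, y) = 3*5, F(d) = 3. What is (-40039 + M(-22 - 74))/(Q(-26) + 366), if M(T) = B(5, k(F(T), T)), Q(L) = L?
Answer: -40031/340 ≈ -117.74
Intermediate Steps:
k(w, y) = 15
B(G, m) = 8
M(T) = 8
(-40039 + M(-22 - 74))/(Q(-26) + 366) = (-40039 + 8)/(-26 + 366) = -40031/340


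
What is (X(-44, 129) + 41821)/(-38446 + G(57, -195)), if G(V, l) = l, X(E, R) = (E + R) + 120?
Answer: -42026/38641 ≈ -1.0876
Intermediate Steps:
X(E, R) = 120 + E + R
(X(-44, 129) + 41821)/(-38446 + G(57, -195)) = ((120 - 44 + 129) + 41821)/(-38446 - 195) = (205 + 41821)/(-38641) = 42026*(-1/38641) = -42026/38641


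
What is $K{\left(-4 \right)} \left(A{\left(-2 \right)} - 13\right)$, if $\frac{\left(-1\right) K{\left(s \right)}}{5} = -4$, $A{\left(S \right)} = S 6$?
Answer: $-500$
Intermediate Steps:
$A{\left(S \right)} = 6 S$
$K{\left(s \right)} = 20$ ($K{\left(s \right)} = \left(-5\right) \left(-4\right) = 20$)
$K{\left(-4 \right)} \left(A{\left(-2 \right)} - 13\right) = 20 \left(6 \left(-2\right) - 13\right) = 20 \left(-12 - 13\right) = 20 \left(-25\right) = -500$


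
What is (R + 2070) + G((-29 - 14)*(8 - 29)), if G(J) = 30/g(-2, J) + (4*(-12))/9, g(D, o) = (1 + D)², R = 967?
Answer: 9185/3 ≈ 3061.7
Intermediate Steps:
G(J) = 74/3 (G(J) = 30/((1 - 2)²) + (4*(-12))/9 = 30/((-1)²) - 48*⅑ = 30/1 - 16/3 = 30*1 - 16/3 = 30 - 16/3 = 74/3)
(R + 2070) + G((-29 - 14)*(8 - 29)) = (967 + 2070) + 74/3 = 3037 + 74/3 = 9185/3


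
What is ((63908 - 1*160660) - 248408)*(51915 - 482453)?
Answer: 148604496080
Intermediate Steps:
((63908 - 1*160660) - 248408)*(51915 - 482453) = ((63908 - 160660) - 248408)*(-430538) = (-96752 - 248408)*(-430538) = -345160*(-430538) = 148604496080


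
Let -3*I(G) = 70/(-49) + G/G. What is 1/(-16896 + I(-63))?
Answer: -7/118271 ≈ -5.9186e-5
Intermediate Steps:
I(G) = ⅐ (I(G) = -(70/(-49) + G/G)/3 = -(70*(-1/49) + 1)/3 = -(-10/7 + 1)/3 = -⅓*(-3/7) = ⅐)
1/(-16896 + I(-63)) = 1/(-16896 + ⅐) = 1/(-118271/7) = -7/118271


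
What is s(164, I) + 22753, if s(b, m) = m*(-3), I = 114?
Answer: 22411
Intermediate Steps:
s(b, m) = -3*m
s(164, I) + 22753 = -3*114 + 22753 = -342 + 22753 = 22411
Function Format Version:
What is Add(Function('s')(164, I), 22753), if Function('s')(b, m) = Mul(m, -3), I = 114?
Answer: 22411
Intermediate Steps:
Function('s')(b, m) = Mul(-3, m)
Add(Function('s')(164, I), 22753) = Add(Mul(-3, 114), 22753) = Add(-342, 22753) = 22411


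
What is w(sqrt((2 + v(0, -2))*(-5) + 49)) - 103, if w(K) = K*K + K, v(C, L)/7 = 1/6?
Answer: -419/6 + sqrt(1194)/6 ≈ -64.074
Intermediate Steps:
v(C, L) = 7/6
w(K) = K + K**2 (w(K) = K**2 + K = K + K**2)
w(sqrt((2 + v(0, -2))*(-5) + 49)) - 103 = sqrt((2 + 7/6)*(-5) + 49)*(1 + sqrt((2 + 7/6)*(-5) + 49)) - 103 = sqrt((19/6)*(-5) + 49)*(1 + sqrt((19/6)*(-5) + 49)) - 103 = sqrt(-95/6 + 49)*(1 + sqrt(-95/6 + 49)) - 103 = sqrt(199/6)*(1 + sqrt(199/6)) - 103 = (sqrt(1194)/6)*(1 + sqrt(1194)/6) - 103 = sqrt(1194)*(1 + sqrt(1194)/6)/6 - 103 = -103 + sqrt(1194)*(1 + sqrt(1194)/6)/6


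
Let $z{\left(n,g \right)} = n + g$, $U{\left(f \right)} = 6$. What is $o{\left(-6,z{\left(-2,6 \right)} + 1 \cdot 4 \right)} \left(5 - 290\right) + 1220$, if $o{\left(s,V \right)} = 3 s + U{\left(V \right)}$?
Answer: $4640$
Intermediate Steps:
$z{\left(n,g \right)} = g + n$
$o{\left(s,V \right)} = 6 + 3 s$ ($o{\left(s,V \right)} = 3 s + 6 = 6 + 3 s$)
$o{\left(-6,z{\left(-2,6 \right)} + 1 \cdot 4 \right)} \left(5 - 290\right) + 1220 = \left(6 + 3 \left(-6\right)\right) \left(5 - 290\right) + 1220 = \left(6 - 18\right) \left(5 - 290\right) + 1220 = \left(-12\right) \left(-285\right) + 1220 = 3420 + 1220 = 4640$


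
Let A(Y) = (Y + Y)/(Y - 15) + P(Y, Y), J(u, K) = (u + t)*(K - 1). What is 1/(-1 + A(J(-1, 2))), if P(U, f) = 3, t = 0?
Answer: 8/17 ≈ 0.47059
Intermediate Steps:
J(u, K) = u*(-1 + K) (J(u, K) = (u + 0)*(K - 1) = u*(-1 + K))
A(Y) = 3 + 2*Y/(-15 + Y) (A(Y) = (Y + Y)/(Y - 15) + 3 = (2*Y)/(-15 + Y) + 3 = 2*Y/(-15 + Y) + 3 = 3 + 2*Y/(-15 + Y))
1/(-1 + A(J(-1, 2))) = 1/(-1 + 5*(-9 - (-1 + 2))/(-15 - (-1 + 2))) = 1/(-1 + 5*(-9 - 1*1)/(-15 - 1*1)) = 1/(-1 + 5*(-9 - 1)/(-15 - 1)) = 1/(-1 + 5*(-10)/(-16)) = 1/(-1 + 5*(-1/16)*(-10)) = 1/(-1 + 25/8) = 1/(17/8) = 8/17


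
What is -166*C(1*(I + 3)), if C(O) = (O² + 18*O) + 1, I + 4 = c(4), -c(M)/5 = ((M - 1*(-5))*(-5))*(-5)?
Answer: -207103094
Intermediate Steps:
c(M) = -625 - 125*M (c(M) = -5*(M - 1*(-5))*(-5)*(-5) = -5*(M + 5)*(-5)*(-5) = -5*(5 + M)*(-5)*(-5) = -5*(-25 - 5*M)*(-5) = -5*(125 + 25*M) = -625 - 125*M)
I = -1129 (I = -4 + (-625 - 125*4) = -4 + (-625 - 500) = -4 - 1125 = -1129)
C(O) = 1 + O² + 18*O
-166*C(1*(I + 3)) = -166*(1 + (1*(-1129 + 3))² + 18*(1*(-1129 + 3))) = -166*(1 + (1*(-1126))² + 18*(1*(-1126))) = -166*(1 + (-1126)² + 18*(-1126)) = -166*(1 + 1267876 - 20268) = -166*1247609 = -207103094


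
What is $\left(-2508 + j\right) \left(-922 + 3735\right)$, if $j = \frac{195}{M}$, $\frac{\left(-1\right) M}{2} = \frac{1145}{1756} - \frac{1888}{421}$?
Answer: $- \frac{19786063517802}{2833283} \approx -6.9834 \cdot 10^{6}$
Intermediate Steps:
$M = \frac{2833283}{369638}$ ($M = - 2 \left(\frac{1145}{1756} - \frac{1888}{421}\right) = \left(-2\right) \left(- \frac{2833283}{739276}\right) = \frac{2833283}{369638} \approx 7.665$)
$j = \frac{72079410}{2833283}$ ($j = \frac{195}{\frac{2833283}{369638}} = 195 \cdot \frac{369638}{2833283} = \frac{72079410}{2833283} \approx 25.44$)
$\left(-2508 + j\right) \left(-922 + 3735\right) = \left(-2508 + \frac{72079410}{2833283}\right) \left(-922 + 3735\right) = \left(- \frac{7033794354}{2833283}\right) 2813 = - \frac{19786063517802}{2833283}$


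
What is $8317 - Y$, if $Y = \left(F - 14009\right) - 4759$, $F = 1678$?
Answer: $25407$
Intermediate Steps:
$Y = -17090$ ($Y = \left(1678 - 14009\right) - 4759 = -12331 - 4759 = -17090$)
$8317 - Y = 8317 - -17090 = 8317 + 17090 = 25407$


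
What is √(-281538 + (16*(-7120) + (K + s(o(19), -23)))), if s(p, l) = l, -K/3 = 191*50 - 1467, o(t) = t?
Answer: I*√419730 ≈ 647.87*I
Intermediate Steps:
K = -24249 (K = -3*(191*50 - 1467) = -3*(9550 - 1467) = -3*8083 = -24249)
√(-281538 + (16*(-7120) + (K + s(o(19), -23)))) = √(-281538 + (16*(-7120) + (-24249 - 23))) = √(-281538 + (-113920 - 24272)) = √(-281538 - 138192) = √(-419730) = I*√419730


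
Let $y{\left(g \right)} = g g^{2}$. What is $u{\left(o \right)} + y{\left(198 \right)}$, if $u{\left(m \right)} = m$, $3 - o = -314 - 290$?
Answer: $7762999$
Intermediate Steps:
$y{\left(g \right)} = g^{3}$
$o = 607$ ($o = 3 - \left(-314 - 290\right) = 3 - -604 = 3 + 604 = 607$)
$u{\left(o \right)} + y{\left(198 \right)} = 607 + 198^{3} = 607 + 7762392 = 7762999$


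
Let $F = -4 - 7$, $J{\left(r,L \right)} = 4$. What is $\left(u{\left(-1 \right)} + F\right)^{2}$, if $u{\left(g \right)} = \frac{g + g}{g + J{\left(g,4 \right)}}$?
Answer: $\frac{1225}{9} \approx 136.11$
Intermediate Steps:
$u{\left(g \right)} = \frac{2 g}{4 + g}$ ($u{\left(g \right)} = \frac{g + g}{g + 4} = \frac{2 g}{4 + g}$)
$F = -11$ ($F = -4 - 7 = -11$)
$\left(u{\left(-1 \right)} + F\right)^{2} = \left(2 \left(-1\right) \frac{1}{4 - 1} - 11\right)^{2} = \left(2 \left(-1\right) \frac{1}{3} - 11\right)^{2} = \left(- \frac{2}{3} - 11\right)^{2} = \left(- \frac{35}{3}\right)^{2} = \frac{1225}{9}$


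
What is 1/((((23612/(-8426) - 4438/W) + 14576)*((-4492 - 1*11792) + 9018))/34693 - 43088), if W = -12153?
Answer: -592100678059/27319669876475472 ≈ -2.1673e-5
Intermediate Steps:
1/((((23612/(-8426) - 4438/W) + 14576)*((-4492 - 1*11792) + 9018))/34693 - 43088) = 1/((((23612/(-8426) - 4438/(-12153)) + 14576)*((-4492 - 1*11792) + 9018))/34693 - 43088) = 1/((((23612*(-1/8426) - 4438*(-1/12153)) + 14576)*((-4492 - 11792) + 9018))*(1/34693) - 43088) = 1/((((-11806/4213 + 4438/12153) + 14576)*(-16284 + 9018))*(1/34693) - 43088) = 1/(((-124781024/51200589 + 14576)*(-7266))*(1/34693) - 43088) = 1/(((746175004240/51200589)*(-7266))*(1/34693) - 43088) = 1/(-1807235860269280/17066863*1/34693 - 43088) = 1/(-1807235860269280/592100678059 - 43088) = 1/(-27319669876475472/592100678059) = -592100678059/27319669876475472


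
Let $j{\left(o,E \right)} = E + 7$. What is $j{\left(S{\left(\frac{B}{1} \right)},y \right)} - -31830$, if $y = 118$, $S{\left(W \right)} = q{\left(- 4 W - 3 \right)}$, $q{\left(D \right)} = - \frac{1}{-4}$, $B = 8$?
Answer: $31955$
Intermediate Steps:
$q{\left(D \right)} = \frac{1}{4}$ ($q{\left(D \right)} = \left(-1\right) \left(- \frac{1}{4}\right) = \frac{1}{4}$)
$S{\left(W \right)} = \frac{1}{4}$
$j{\left(o,E \right)} = 7 + E$
$j{\left(S{\left(\frac{B}{1} \right)},y \right)} - -31830 = \left(7 + 118\right) - -31830 = 125 + 31830 = 31955$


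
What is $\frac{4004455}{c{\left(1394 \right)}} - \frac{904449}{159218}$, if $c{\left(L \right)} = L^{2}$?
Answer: $- \frac{559988270387}{154699074724} \approx -3.6199$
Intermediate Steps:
$\frac{4004455}{c{\left(1394 \right)}} - \frac{904449}{159218} = \frac{4004455}{1394^{2}} - \frac{904449}{159218} = \frac{4004455}{1943236} - \frac{904449}{159218} = - \frac{559988270387}{154699074724}$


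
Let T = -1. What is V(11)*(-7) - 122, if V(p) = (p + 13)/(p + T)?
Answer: -694/5 ≈ -138.80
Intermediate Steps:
V(p) = (13 + p)/(-1 + p) (V(p) = (p + 13)/(p - 1) = (13 + p)/(-1 + p))
V(11)*(-7) - 122 = ((13 + 11)/(-1 + 11))*(-7) - 122 = (24/10)*(-7) - 122 = ((⅒)*24)*(-7) - 122 = (12/5)*(-7) - 122 = -84/5 - 122 = -694/5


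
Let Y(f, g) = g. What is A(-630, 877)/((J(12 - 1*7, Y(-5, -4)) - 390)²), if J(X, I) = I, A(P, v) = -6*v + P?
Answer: -1473/38809 ≈ -0.037955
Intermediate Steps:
A(P, v) = P - 6*v
A(-630, 877)/((J(12 - 1*7, Y(-5, -4)) - 390)²) = (-630 - 6*877)/((-4 - 390)²) = (-630 - 5262)/((-394)²) = -5892/155236 = -5892*1/155236 = -1473/38809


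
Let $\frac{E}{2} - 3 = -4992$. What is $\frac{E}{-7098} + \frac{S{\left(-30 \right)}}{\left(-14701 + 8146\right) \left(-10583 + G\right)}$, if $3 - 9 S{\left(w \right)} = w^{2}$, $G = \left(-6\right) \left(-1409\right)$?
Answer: $\frac{3027135206}{2153408985} \approx 1.4057$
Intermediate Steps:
$E = -9978$ ($E = 6 + 2 \left(-4992\right) = 6 - 9984 = -9978$)
$G = 8454$
$S{\left(w \right)} = \frac{1}{3} - \frac{w^{2}}{9}$
$\frac{E}{-7098} + \frac{S{\left(-30 \right)}}{\left(-14701 + 8146\right) \left(-10583 + G\right)} = - \frac{9978}{-7098} + \frac{\frac{1}{3} - \frac{\left(-30\right)^{2}}{9}}{\left(-14701 + 8146\right) \left(-10583 + 8454\right)} = \left(-9978\right) \left(- \frac{1}{7098}\right) + \frac{\frac{1}{3} - 100}{\left(-6555\right) \left(-2129\right)} = \frac{1663}{1183} + \frac{\frac{1}{3} - 100}{13955595} = \frac{1663}{1183} - \frac{13}{1820295} = \frac{3027135206}{2153408985}$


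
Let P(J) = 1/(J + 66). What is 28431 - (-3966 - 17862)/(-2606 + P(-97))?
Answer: 765392843/26929 ≈ 28423.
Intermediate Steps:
P(J) = 1/(66 + J)
28431 - (-3966 - 17862)/(-2606 + P(-97)) = 28431 - (-3966 - 17862)/(-2606 + 1/(66 - 97)) = 28431 - (-21828)/(-2606 + 1/(-31)) = 28431 - (-21828)/(-2606 - 1/31) = 28431 - (-21828)/(-80787/31) = 28431 - (-21828)*(-31)/80787 = 28431 - 1*225556/26929 = 28431 - 225556/26929 = 765392843/26929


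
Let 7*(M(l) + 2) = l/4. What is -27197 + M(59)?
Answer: -761513/28 ≈ -27197.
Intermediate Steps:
M(l) = -2 + l/28 (M(l) = -2 + (l/4)/7 = -2 + l/28)
-27197 + M(59) = -27197 + (-2 + (1/28)*59) = -27197 + (-2 + 59/28) = -27197 + 3/28 = -761513/28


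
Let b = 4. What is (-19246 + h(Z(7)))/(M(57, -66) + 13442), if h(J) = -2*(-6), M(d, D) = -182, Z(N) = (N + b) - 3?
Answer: -9617/6630 ≈ -1.4505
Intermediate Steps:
Z(N) = 1 + N (Z(N) = (N + 4) - 3 = (4 + N) - 3 = 1 + N)
h(J) = 12
(-19246 + h(Z(7)))/(M(57, -66) + 13442) = (-19246 + 12)/(-182 + 13442) = -19234/13260 = -19234*1/13260 = -9617/6630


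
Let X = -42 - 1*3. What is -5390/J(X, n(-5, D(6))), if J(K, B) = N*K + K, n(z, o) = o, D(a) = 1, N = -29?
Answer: -77/18 ≈ -4.2778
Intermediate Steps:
X = -45 (X = -42 - 3 = -45)
J(K, B) = -28*K (J(K, B) = -29*K + K = -28*K)
-5390/J(X, n(-5, D(6))) = -5390/((-28*(-45))) = -5390/1260 = -5390*1/1260 = -77/18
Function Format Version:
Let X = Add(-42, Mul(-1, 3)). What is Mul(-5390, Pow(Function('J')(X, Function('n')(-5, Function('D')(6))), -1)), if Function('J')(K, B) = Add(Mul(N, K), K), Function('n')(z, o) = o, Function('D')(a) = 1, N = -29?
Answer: Rational(-77, 18) ≈ -4.2778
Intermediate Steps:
X = -45 (X = Add(-42, -3) = -45)
Function('J')(K, B) = Mul(-28, K) (Function('J')(K, B) = Add(Mul(-29, K), K) = Mul(-28, K))
Mul(-5390, Pow(Function('J')(X, Function('n')(-5, Function('D')(6))), -1)) = Mul(-5390, Pow(Mul(-28, -45), -1)) = Mul(-5390, Pow(1260, -1)) = Mul(-5390, Rational(1, 1260)) = Rational(-77, 18)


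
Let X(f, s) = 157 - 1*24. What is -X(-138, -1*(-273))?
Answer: -133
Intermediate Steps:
X(f, s) = 133 (X(f, s) = 157 - 24 = 133)
-X(-138, -1*(-273)) = -1*133 = -133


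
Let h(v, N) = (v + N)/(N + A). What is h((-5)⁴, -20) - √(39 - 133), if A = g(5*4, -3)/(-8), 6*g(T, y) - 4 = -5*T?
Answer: -605/18 - I*√94 ≈ -33.611 - 9.6954*I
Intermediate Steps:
g(T, y) = ⅔ - 5*T/6 (g(T, y) = ⅔ + (-5*T)/6 = ⅔ - 5*T/6)
A = 2 (A = (⅔ - 25*4/6)/(-8) = (⅔ - ⅚*20)*(-⅛) = (⅔ - 50/3)*(-⅛) = -16*(-⅛) = 2)
h(v, N) = (N + v)/(2 + N) (h(v, N) = (v + N)/(N + 2) = (N + v)/(2 + N))
h((-5)⁴, -20) - √(39 - 133) = (-20 + (-5)⁴)/(2 - 20) - √(39 - 133) = (-20 + 625)/(-18) - √(-94) = -1/18*605 - I*√94 = -605/18 - I*√94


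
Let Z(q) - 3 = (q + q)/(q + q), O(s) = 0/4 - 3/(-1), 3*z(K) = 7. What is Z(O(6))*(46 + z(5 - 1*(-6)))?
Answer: 580/3 ≈ 193.33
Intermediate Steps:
z(K) = 7/3 (z(K) = (⅓)*7 = 7/3)
O(s) = 3 (O(s) = 0*(¼) - 3*(-1) = 0 + 3 = 3)
Z(q) = 4 (Z(q) = 3 + (q + q)/(q + q) = 3 + (2*q)/((2*q)) = 3 + (2*q)*(1/(2*q)) = 3 + 1 = 4)
Z(O(6))*(46 + z(5 - 1*(-6))) = 4*(46 + 7/3) = 4*(145/3) = 580/3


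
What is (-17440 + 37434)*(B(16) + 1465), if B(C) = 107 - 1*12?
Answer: 31190640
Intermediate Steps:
B(C) = 95 (B(C) = 107 - 12 = 95)
(-17440 + 37434)*(B(16) + 1465) = (-17440 + 37434)*(95 + 1465) = 19994*1560 = 31190640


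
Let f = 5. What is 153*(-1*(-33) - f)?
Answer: 4284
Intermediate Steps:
153*(-1*(-33) - f) = 153*(-1*(-33) - 1*5) = 153*(33 - 5) = 153*28 = 4284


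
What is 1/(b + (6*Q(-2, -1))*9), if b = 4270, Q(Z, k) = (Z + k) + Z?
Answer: 1/4000 ≈ 0.00025000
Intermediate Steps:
Q(Z, k) = k + 2*Z
1/(b + (6*Q(-2, -1))*9) = 1/(4270 + (6*(-1 + 2*(-2)))*9) = 1/(4270 + (6*(-1 - 4))*9) = 1/(4270 + (6*(-5))*9) = 1/(4270 - 30*9) = 1/(4270 - 270) = 1/4000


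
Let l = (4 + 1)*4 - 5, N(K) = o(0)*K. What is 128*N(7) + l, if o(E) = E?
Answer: 15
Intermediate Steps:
N(K) = 0 (N(K) = 0*K = 0)
l = 15 (l = 5*4 - 5 = 20 - 5 = 15)
128*N(7) + l = 128*0 + 15 = 0 + 15 = 15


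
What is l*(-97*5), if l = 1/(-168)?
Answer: 485/168 ≈ 2.8869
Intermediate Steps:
l = -1/168 ≈ -0.0059524
l*(-97*5) = -(-97)*5/168 = -1/168*(-485) = 485/168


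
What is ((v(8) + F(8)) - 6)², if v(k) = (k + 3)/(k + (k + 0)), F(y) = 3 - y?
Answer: 27225/256 ≈ 106.35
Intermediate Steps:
v(k) = (3 + k)/(2*k) (v(k) = (3 + k)/(k + k) = (3 + k)/((2*k)) = (3 + k)*(1/(2*k)) = (3 + k)/(2*k))
((v(8) + F(8)) - 6)² = (((½)*(3 + 8)/8 + (3 - 1*8)) - 6)² = (((½)*(⅛)*11 + (3 - 8)) - 6)² = ((11/16 - 5) - 6)² = (-69/16 - 6)² = (-165/16)² = 27225/256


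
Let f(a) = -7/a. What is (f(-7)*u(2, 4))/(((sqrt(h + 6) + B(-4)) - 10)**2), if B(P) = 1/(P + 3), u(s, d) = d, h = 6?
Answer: 4/(-11 + 2*sqrt(3))**2 ≈ 0.070435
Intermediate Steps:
B(P) = 1/(3 + P)
(f(-7)*u(2, 4))/(((sqrt(h + 6) + B(-4)) - 10)**2) = (-7/(-7)*4)/(((sqrt(6 + 6) + 1/(3 - 4)) - 10)**2) = (-7*(-1/7)*4)/(((sqrt(12) + 1/(-1)) - 10)**2) = (1*4)/(((2*sqrt(3) - 1) - 10)**2) = 4/(((-1 + 2*sqrt(3)) - 10)**2) = 4/((-11 + 2*sqrt(3))**2) = 4/(-11 + 2*sqrt(3))**2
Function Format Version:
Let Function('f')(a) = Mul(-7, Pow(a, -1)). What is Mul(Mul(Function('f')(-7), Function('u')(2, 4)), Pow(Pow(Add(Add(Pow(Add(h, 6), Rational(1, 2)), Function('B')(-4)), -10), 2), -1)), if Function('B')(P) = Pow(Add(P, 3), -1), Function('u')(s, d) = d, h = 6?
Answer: Mul(4, Pow(Add(-11, Mul(2, Pow(3, Rational(1, 2)))), -2)) ≈ 0.070435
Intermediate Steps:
Function('B')(P) = Pow(Add(3, P), -1)
Mul(Mul(Function('f')(-7), Function('u')(2, 4)), Pow(Pow(Add(Add(Pow(Add(h, 6), Rational(1, 2)), Function('B')(-4)), -10), 2), -1)) = Mul(Mul(Mul(-7, Pow(-7, -1)), 4), Pow(Pow(Add(Add(Pow(Add(6, 6), Rational(1, 2)), Pow(Add(3, -4), -1)), -10), 2), -1)) = Mul(Mul(Mul(-7, Rational(-1, 7)), 4), Pow(Pow(Add(Add(Pow(12, Rational(1, 2)), Pow(-1, -1)), -10), 2), -1)) = Mul(Mul(1, 4), Pow(Pow(Add(Add(Mul(2, Pow(3, Rational(1, 2))), -1), -10), 2), -1)) = Mul(4, Pow(Pow(Add(Add(-1, Mul(2, Pow(3, Rational(1, 2)))), -10), 2), -1)) = Mul(4, Pow(Pow(Add(-11, Mul(2, Pow(3, Rational(1, 2)))), 2), -1)) = Mul(4, Pow(Add(-11, Mul(2, Pow(3, Rational(1, 2)))), -2))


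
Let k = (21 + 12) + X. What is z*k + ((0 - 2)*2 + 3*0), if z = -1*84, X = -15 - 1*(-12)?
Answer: -2524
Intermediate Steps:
X = -3 (X = -15 + 12 = -3)
z = -84
k = 30 (k = (21 + 12) - 3 = 33 - 3 = 30)
z*k + ((0 - 2)*2 + 3*0) = -84*30 + ((0 - 2)*2 + 3*0) = -2520 + (-2*2 + 0) = -2520 + (-4 + 0) = -2520 - 4 = -2524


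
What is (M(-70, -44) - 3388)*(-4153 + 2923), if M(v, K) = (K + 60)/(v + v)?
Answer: 29171664/7 ≈ 4.1674e+6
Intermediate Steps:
M(v, K) = (60 + K)/(2*v) (M(v, K) = (60 + K)/((2*v)) = (60 + K)*(1/(2*v)) = (60 + K)/(2*v))
(M(-70, -44) - 3388)*(-4153 + 2923) = ((½)*(60 - 44)/(-70) - 3388)*(-4153 + 2923) = ((½)*(-1/70)*16 - 3388)*(-1230) = (-4/35 - 3388)*(-1230) = -118584/35*(-1230) = 29171664/7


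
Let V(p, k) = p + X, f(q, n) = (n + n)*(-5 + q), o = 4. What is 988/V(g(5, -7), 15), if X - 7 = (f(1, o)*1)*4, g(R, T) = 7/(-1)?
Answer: -247/32 ≈ -7.7188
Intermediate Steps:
g(R, T) = -7 (g(R, T) = 7*(-1) = -7)
f(q, n) = 2*n*(-5 + q) (f(q, n) = (2*n)*(-5 + q) = 2*n*(-5 + q))
X = -121 (X = 7 + ((2*4*(-5 + 1))*1)*4 = 7 + ((2*4*(-4))*1)*4 = 7 - 32*1*4 = 7 - 32*4 = 7 - 128 = -121)
V(p, k) = -121 + p (V(p, k) = p - 121 = -121 + p)
988/V(g(5, -7), 15) = 988/(-121 - 7) = 988/(-128) = 988*(-1/128) = -247/32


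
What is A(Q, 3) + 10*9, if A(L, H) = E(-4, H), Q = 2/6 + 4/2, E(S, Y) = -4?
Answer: 86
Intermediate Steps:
Q = 7/3 (Q = 2*(⅙) + 4*(½) = ⅓ + 2 = 7/3 ≈ 2.3333)
A(L, H) = -4
A(Q, 3) + 10*9 = -4 + 10*9 = -4 + 90 = 86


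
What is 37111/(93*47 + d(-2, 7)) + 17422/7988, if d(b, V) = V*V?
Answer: 5491881/519220 ≈ 10.577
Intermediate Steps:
d(b, V) = V²
37111/(93*47 + d(-2, 7)) + 17422/7988 = 37111/(93*47 + 7²) + 17422/7988 = 37111/(4371 + 49) + 17422*(1/7988) = 37111/4420 + 8711/3994 = 37111*(1/4420) + 8711/3994 = 2183/260 + 8711/3994 = 5491881/519220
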